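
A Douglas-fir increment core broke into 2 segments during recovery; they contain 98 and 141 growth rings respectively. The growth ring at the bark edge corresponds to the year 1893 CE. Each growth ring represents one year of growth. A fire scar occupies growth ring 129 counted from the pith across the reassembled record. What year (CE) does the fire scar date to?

Total growth rings = 98 + 141 = 239.
Between growth ring 129 and the bark edge there are 239 − 129 = 110 growth rings.
The growth ring at the bark edge is 1893 CE, so the fire scar dates to 1893 − 110 = 1783 CE.

1783 CE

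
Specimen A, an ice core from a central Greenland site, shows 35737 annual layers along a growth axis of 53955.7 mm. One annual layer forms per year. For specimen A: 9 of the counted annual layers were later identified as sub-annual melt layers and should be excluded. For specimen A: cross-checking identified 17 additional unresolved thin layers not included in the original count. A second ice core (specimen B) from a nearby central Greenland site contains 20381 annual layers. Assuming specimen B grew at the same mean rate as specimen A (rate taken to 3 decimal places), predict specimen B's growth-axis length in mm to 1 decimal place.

30754.9 mm

Specimen A: correcting the raw count gives 35737 − 9 + 17 = 35745 true annual layers.
A: 53955.7 mm over 35745 years gives 53955.7 / 35745 ≈ 1.509 mm/year.
B's length ≈ 1.509 × 20381 = 30754.9 mm.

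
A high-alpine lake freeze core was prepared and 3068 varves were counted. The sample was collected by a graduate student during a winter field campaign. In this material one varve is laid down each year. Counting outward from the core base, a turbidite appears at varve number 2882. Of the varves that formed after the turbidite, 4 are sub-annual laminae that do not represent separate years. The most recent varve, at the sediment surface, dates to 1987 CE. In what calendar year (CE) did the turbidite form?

3068 − 2882 = 186 varves lie beyond the turbidite toward the sediment surface.
186 − 4 false = 182 true varves after the turbidite.
The varve at the sediment surface is 1987 CE, so the turbidite dates to 1987 − 182 = 1805 CE.

1805 CE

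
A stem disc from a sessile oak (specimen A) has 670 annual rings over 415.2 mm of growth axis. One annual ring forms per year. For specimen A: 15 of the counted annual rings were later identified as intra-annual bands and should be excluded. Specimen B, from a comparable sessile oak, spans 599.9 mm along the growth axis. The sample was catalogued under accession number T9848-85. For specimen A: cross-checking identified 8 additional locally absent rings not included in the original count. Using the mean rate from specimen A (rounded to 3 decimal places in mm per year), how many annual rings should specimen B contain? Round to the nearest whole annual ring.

Specimen A: after corrections the count is 670 − 15 + 8 = 663 annual rings.
A: 415.2 mm over 663 years gives 415.2 / 663 ≈ 0.626 mm/year.
For B, 599.9 / 0.626 = 958.31 years ≈ 958 annual rings.

958 annual rings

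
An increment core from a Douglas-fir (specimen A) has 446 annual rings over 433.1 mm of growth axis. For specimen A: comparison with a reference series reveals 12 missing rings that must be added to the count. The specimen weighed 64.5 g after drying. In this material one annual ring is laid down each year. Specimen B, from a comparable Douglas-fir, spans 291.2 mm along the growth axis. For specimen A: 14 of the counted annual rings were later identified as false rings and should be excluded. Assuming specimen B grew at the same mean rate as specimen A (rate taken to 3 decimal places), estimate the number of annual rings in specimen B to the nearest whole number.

Specimen A: adjusted count: 446 − 14 + 12 = 444 annual rings.
A: 433.1 mm over 444 years gives 433.1 / 444 ≈ 0.975 mm/yr.
For B, 291.2 / 0.975 = 298.67 years ≈ 299 annual rings.

299 annual rings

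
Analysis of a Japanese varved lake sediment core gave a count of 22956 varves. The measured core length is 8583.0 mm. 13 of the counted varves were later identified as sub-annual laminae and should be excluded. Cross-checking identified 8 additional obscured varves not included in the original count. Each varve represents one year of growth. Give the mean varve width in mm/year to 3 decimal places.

True varve count = 22956 − 13 + 8 = 22951.
Extension rate ≈ 8583.0 / 22951 = 0.374 mm/year.

0.374 mm/year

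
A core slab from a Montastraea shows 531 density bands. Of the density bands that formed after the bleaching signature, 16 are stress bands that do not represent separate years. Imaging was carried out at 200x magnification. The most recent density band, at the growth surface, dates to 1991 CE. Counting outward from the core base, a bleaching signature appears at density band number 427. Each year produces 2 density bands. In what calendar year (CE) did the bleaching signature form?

531 − 427 = 104 density bands lie beyond the bleaching signature toward the growth surface.
Excluding 16 false density bands: 104 − 16 = 88.
With 2 density bands per year, 88 / 2 = 44 years.
The density band at the growth surface is 1991 CE, so the bleaching signature dates to 1991 − 44 = 1947 CE.

1947 CE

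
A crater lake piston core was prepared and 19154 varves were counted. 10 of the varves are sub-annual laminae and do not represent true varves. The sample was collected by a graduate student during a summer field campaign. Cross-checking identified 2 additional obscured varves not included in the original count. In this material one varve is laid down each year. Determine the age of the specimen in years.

After corrections the count is 19154 − 10 + 2 = 19146 varves.
One varve per year makes the duration 19146 years.

19146 years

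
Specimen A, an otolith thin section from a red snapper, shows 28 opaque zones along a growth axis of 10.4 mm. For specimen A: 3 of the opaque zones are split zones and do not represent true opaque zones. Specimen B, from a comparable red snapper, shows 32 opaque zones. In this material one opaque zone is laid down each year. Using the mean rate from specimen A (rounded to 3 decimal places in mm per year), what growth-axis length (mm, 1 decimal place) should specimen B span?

13.3 mm

Specimen A: correcting the raw count gives 28 − 3 = 25 true opaque zones.
A: Extension rate ≈ 10.4 / 25 = 0.416 mm/yr.
For B, 0.416 mm/year × 32 years = 13.3 mm.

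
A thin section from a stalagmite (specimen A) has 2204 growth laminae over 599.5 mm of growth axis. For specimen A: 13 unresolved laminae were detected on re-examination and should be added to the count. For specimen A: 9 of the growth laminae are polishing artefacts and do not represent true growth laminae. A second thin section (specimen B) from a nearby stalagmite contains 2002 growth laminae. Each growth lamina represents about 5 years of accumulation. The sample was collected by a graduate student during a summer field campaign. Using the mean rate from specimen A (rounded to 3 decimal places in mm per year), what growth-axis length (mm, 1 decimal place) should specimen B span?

540.5 mm

Specimen A: after corrections the count is 2204 − 9 + 13 = 2208 growth laminae.
Specimen A: multiplying by 5 years per growth lamina: 2208 × 5 = 11040 years.
A: Extension rate ≈ 599.5 / 11040 = 0.054 mm/year.
Specimen B: multiplying by 5 years per growth lamina: 2002 × 5 = 10010 years. Length of B = 0.054 × 10010 = 540.5 mm.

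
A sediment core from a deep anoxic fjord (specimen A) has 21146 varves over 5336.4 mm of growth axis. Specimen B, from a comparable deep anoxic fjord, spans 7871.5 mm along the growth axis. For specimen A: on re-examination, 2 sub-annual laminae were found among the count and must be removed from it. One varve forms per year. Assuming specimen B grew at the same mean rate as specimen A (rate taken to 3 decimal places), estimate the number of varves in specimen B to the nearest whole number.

31236 varves

Specimen A: true varve count = 21146 − 2 = 21144.
A: 5336.4 mm over 21144 years gives 5336.4 / 21144 ≈ 0.252 mm/yr.
B spans 7871.5 / 0.252 = 31236.11 years ≈ 31236 varves.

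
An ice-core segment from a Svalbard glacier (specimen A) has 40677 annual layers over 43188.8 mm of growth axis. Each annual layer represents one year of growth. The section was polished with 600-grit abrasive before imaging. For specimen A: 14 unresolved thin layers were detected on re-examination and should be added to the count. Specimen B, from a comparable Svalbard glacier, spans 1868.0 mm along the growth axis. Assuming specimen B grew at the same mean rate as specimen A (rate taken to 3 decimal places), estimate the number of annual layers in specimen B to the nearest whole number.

1761 annual layers

Specimen A: correcting the raw count gives 40677 + 14 = 40691 true annual layers.
A: Extension rate ≈ 43188.8 / 40691 = 1.061 mm per year.
For B, 1868.0 / 1.061 = 1760.60 years ≈ 1761 annual layers.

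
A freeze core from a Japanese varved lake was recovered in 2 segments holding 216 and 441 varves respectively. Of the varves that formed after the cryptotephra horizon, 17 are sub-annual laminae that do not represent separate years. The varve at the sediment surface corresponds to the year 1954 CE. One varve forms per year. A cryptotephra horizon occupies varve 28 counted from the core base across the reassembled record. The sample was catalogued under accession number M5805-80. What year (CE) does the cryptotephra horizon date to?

1342 CE

Total varves = 216 + 441 = 657.
657 − 28 = 629 varves lie beyond the cryptotephra horizon toward the sediment surface.
Removing the 17 false varves leaves 629 − 17 = 612 true varves beyond the cryptotephra horizon.
1954 − 612 = 1342 CE.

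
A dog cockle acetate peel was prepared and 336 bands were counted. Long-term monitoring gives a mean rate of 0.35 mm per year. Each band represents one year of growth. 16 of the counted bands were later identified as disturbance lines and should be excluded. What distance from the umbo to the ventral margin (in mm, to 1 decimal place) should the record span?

Correcting the raw count gives 336 − 16 = 320 true bands.
320 years at 0.35 mm/year gives 0.35 × 320 = 112.0 mm.

112.0 mm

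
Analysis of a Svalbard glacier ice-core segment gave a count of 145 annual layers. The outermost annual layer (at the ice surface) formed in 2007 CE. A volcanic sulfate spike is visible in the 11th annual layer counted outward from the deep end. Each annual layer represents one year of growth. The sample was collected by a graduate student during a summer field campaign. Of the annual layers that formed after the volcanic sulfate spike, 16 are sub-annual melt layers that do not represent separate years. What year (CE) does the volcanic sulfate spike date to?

The volcanic sulfate spike sits at annual layer 11 from the deep end, so 145 − 11 = 134 annual layers formed after it.
134 − 16 false = 118 true annual layers after the volcanic sulfate spike.
2007 − 118 = 1889 CE.

1889 CE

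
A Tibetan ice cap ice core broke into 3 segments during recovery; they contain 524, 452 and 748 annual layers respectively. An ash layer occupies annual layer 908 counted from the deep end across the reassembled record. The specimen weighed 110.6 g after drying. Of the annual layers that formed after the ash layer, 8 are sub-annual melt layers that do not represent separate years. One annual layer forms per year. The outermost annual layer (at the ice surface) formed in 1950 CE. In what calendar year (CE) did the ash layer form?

1142 CE

Total annual layers = 524 + 452 + 748 = 1724.
1724 − 908 = 816 annual layers lie beyond the ash layer toward the ice surface.
Removing the 8 false annual layers leaves 816 − 8 = 808 true annual layers beyond the ash layer.
The annual layer at the ice surface is 1950 CE, so the ash layer dates to 1950 − 808 = 1142 CE.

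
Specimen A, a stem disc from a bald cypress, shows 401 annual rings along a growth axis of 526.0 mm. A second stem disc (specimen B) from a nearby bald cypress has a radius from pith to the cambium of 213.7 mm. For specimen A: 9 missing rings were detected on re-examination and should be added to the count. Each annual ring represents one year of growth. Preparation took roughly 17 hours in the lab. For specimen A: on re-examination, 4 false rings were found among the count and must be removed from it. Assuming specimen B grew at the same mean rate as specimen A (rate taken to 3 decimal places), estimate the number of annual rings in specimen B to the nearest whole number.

Specimen A: true annual ring count = 401 − 4 + 9 = 406.
A: 526.0 mm over 406 years gives 526.0 / 406 ≈ 1.296 mm/yr.
B spans 213.7 / 1.296 = 164.89 years ≈ 165 annual rings.

165 annual rings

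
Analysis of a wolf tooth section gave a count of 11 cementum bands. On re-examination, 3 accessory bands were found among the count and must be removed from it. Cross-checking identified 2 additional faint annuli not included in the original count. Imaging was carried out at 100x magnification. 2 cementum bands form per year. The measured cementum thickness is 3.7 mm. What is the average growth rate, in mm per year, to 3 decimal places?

0.740 mm per year

After corrections the count is 11 − 3 + 2 = 10 cementum bands.
10 cementum bands at 2 per year is 10 / 2 = 5 years.
Mean rate = 3.7 mm / 5 years ≈ 0.740 mm per year.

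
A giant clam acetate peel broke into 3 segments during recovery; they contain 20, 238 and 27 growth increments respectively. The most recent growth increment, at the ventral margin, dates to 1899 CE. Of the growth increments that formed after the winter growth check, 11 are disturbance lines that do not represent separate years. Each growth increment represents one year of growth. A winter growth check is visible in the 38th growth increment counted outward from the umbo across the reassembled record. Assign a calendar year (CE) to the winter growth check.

1663 CE

Total growth increments = 20 + 238 + 27 = 285.
285 − 38 = 247 growth increments lie beyond the winter growth check toward the ventral margin.
247 − 11 false = 236 true growth increments after the winter growth check.
1899 − 236 = 1663 CE.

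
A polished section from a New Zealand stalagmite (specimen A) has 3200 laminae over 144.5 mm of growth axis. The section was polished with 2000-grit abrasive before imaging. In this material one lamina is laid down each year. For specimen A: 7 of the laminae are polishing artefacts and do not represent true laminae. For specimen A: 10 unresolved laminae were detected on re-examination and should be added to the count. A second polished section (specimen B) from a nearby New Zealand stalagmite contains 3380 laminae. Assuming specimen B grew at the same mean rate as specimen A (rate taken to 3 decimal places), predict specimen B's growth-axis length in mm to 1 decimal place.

Specimen A: correcting the raw count gives 3200 − 7 + 10 = 3203 true laminae.
A: Extension rate ≈ 144.5 / 3203 = 0.045 mm per year.
For B, 0.045 mm/year × 3380 years = 152.1 mm.

152.1 mm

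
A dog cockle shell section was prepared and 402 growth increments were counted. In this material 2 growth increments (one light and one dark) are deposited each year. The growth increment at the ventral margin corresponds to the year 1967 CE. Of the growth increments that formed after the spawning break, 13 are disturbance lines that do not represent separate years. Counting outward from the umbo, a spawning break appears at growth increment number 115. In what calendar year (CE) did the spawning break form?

1830 CE

The spawning break sits at growth increment 115 from the umbo, so 402 − 115 = 287 growth increments formed after it.
287 − 13 false = 274 true growth increments after the spawning break.
With 2 growth increments per year, 274 / 2 = 137 years.
1967 − 137 = 1830 CE.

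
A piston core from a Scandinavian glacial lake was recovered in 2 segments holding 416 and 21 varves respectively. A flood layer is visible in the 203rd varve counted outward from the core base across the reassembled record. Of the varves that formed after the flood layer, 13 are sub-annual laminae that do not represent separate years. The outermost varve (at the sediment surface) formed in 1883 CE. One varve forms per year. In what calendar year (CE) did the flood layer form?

1662 CE

Total varves = 416 + 21 = 437.
437 − 203 = 234 varves lie beyond the flood layer toward the sediment surface.
234 − 13 false = 221 true varves after the flood layer.
The varve at the sediment surface is 1883 CE, so the flood layer dates to 1883 − 221 = 1662 CE.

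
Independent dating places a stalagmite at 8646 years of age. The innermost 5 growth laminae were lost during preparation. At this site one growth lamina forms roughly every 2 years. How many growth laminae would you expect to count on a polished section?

4318 growth laminae

One growth lamina every 2 years means 8646 / 2 = 4323 growth laminae.
Subtracting the 5 growth laminae not captured gives 4323 − 5 = 4318 growth laminae in the record.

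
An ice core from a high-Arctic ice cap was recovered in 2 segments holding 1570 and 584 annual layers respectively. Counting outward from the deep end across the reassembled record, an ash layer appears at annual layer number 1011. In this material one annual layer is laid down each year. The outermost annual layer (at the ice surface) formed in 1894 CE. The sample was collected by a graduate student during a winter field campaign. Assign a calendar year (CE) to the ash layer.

Total annual layers = 1570 + 584 = 2154.
The ash layer sits at annual layer 1011 from the deep end, so 2154 − 1011 = 1143 annual layers formed after it.
The annual layer at the ice surface is 1894 CE, so the ash layer dates to 1894 − 1143 = 751 CE.

751 CE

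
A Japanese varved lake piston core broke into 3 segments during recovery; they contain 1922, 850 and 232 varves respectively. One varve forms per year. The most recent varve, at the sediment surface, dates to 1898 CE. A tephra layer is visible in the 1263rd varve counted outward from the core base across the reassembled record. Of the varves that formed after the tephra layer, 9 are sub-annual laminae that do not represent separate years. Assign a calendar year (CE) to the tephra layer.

Total varves = 1922 + 850 + 232 = 3004.
Between varve 1263 and the sediment surface there are 3004 − 1263 = 1741 varves.
Excluding 9 false varves: 1741 − 9 = 1732.
Counting back 1732 years from 1898 CE places the tephra layer in 1898 − 1732 = 166 CE.

166 CE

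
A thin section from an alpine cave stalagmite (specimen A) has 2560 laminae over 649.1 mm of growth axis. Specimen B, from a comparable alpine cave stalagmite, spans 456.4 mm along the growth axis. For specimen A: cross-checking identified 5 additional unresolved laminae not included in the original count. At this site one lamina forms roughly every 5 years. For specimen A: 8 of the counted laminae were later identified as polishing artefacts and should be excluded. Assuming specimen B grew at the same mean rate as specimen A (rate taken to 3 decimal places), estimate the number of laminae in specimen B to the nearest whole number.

Specimen A: true lamina count = 2560 − 8 + 5 = 2557.
Specimen A: 2557 laminae at 5 years each span 2557 × 5 = 12785 years.
A: Mean rate = 649.1 mm / 12785 years ≈ 0.051 mm/year.
B spans 456.4 / 0.051 = 8949.02 years; at 5 years per lamina that is 8949.02 / 5 ≈ 1790 laminae.

1790 laminae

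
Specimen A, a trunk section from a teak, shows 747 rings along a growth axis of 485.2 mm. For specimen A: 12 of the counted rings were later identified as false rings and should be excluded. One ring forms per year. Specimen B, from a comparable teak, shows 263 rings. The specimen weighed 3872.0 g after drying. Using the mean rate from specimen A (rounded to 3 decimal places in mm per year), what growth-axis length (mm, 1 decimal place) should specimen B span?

Specimen A: adjusted count: 747 − 12 = 735 rings.
A: Extension rate ≈ 485.2 / 735 = 0.660 mm per year.
B's length ≈ 0.660 × 263 = 173.6 mm.

173.6 mm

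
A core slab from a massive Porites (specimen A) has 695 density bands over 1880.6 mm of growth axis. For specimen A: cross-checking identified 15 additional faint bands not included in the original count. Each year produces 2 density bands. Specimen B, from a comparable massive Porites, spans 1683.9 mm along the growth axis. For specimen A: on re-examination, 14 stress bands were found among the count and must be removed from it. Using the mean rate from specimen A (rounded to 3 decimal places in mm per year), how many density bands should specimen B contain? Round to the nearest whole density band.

623 density bands

Specimen A: true density band count = 695 − 14 + 15 = 696.
Specimen A: dividing by 2 density bands per year: 696 / 2 = 348 years.
A: 1880.6 mm over 348 years gives 1880.6 / 348 ≈ 5.404 mm per year.
B spans 1683.9 / 5.404 = 311.60 years; at 2 density bands per year that is 311.60 × 2 ≈ 623 density bands.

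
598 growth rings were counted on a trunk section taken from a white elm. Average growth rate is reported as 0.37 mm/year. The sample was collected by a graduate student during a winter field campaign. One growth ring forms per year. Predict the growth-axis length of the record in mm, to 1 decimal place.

598 years of growth are recorded.
Length ≈ 0.37 × 598 = 221.3 mm.

221.3 mm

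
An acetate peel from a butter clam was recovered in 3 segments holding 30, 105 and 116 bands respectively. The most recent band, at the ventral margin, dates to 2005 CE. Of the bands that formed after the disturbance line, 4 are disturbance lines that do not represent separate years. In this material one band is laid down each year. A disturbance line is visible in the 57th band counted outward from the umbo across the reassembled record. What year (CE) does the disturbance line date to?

Total bands = 30 + 105 + 116 = 251.
Between band 57 and the ventral margin there are 251 − 57 = 194 bands.
Excluding 4 false bands: 194 − 4 = 190.
The band at the ventral margin is 2005 CE, so the disturbance line dates to 2005 − 190 = 1815 CE.

1815 CE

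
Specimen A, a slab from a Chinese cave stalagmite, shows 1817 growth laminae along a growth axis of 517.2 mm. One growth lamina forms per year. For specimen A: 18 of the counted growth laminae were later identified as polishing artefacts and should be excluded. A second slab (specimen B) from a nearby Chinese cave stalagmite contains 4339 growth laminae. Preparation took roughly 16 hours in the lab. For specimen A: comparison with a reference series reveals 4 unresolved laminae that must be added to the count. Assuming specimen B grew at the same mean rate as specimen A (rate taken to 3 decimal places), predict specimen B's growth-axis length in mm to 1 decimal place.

1245.3 mm

Specimen A: after corrections the count is 1817 − 18 + 4 = 1803 growth laminae.
A: Extension rate ≈ 517.2 / 1803 = 0.287 mm/yr.
Length of B = 0.287 × 4339 = 1245.3 mm.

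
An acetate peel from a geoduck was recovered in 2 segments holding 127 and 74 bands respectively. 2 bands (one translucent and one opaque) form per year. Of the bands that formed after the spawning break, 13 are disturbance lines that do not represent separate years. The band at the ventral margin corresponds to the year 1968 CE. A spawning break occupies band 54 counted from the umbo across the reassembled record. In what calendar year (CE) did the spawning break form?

1901 CE

Total bands = 127 + 74 = 201.
201 − 54 = 147 bands lie beyond the spawning break toward the ventral margin.
Removing the 13 false bands leaves 147 − 13 = 134 true bands beyond the spawning break.
134 bands at 2 per year is 134 / 2 = 67 years.
Counting back 67 years from 1968 CE places the spawning break in 1968 − 67 = 1901 CE.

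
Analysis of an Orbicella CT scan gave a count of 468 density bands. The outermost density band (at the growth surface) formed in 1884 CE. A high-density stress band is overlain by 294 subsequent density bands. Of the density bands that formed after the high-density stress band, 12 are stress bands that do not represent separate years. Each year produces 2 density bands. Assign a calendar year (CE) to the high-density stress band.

294 density bands formed after the high-density stress band.
Excluding 12 false density bands: 294 − 12 = 282.
282 density bands at 2 per year is 282 / 2 = 141 years.
The density band at the growth surface is 1884 CE, so the high-density stress band dates to 1884 − 141 = 1743 CE.

1743 CE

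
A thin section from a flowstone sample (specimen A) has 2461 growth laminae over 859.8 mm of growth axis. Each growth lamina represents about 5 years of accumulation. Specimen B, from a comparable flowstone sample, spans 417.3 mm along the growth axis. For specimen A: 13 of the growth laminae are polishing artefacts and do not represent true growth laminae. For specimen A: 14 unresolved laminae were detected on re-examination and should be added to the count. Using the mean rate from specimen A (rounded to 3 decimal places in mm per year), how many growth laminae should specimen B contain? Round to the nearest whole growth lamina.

Specimen A: after corrections the count is 2461 − 13 + 14 = 2462 growth laminae.
Specimen A: multiplying by 5 years per growth lamina: 2462 × 5 = 12310 years.
A: Extension rate ≈ 859.8 / 12310 = 0.070 mm/year.
B spans 417.3 / 0.070 = 5961.43 years; at 5 years per growth lamina that is 5961.43 / 5 ≈ 1192 growth laminae.

1192 growth laminae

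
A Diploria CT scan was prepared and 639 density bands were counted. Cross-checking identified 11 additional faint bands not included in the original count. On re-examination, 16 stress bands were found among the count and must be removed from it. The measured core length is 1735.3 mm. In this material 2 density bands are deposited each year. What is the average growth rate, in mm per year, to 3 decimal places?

Adjusted count: 639 − 16 + 11 = 634 density bands.
With 2 density bands per year, 634 / 2 = 317 years.
Extension rate ≈ 1735.3 / 317 = 5.474 mm per year.

5.474 mm per year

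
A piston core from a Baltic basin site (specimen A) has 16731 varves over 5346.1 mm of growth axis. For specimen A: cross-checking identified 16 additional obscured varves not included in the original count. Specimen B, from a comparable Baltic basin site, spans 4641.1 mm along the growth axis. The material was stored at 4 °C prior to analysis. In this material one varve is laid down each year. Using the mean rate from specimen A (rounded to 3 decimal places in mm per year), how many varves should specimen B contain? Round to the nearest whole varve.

14549 varves

Specimen A: true varve count = 16731 + 16 = 16747.
A: Extension rate ≈ 5346.1 / 16747 = 0.319 mm/yr.
For B, 4641.1 / 0.319 = 14548.90 years ≈ 14549 varves.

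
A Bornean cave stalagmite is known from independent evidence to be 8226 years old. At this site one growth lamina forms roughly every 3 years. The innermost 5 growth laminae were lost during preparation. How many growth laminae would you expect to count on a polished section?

2737 growth laminae

One growth lamina every 3 years means 8226 / 3 = 2742 growth laminae.
2742 − 5 missed = 2737 growth laminae expected in the prepared section.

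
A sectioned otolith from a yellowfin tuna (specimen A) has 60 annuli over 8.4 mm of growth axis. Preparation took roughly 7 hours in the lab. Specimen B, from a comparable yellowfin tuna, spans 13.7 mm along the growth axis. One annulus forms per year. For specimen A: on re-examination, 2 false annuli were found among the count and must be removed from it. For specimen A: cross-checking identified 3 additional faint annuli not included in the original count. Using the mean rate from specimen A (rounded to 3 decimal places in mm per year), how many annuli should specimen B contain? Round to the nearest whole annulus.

Specimen A: adjusted count: 60 − 2 + 3 = 61 annuli.
A: 8.4 mm over 61 years gives 8.4 / 61 ≈ 0.138 mm/yr.
Specimen B: 13.7 mm / 0.138 mm per year = 99.28 years ≈ 99 annuli.

99 annuli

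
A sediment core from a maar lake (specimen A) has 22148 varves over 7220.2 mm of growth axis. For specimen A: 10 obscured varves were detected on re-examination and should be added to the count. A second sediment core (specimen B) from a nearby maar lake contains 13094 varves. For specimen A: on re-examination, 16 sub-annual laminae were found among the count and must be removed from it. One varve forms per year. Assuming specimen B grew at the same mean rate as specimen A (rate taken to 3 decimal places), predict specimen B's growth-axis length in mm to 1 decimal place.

4268.6 mm

Specimen A: correcting the raw count gives 22148 − 16 + 10 = 22142 true varves.
A: 7220.2 mm over 22142 years gives 7220.2 / 22142 ≈ 0.326 mm/year.
For B, 0.326 mm/year × 13094 years = 4268.6 mm.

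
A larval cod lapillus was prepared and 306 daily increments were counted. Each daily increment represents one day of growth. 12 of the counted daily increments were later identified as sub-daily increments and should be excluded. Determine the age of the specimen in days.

294 days

Correcting the raw count gives 306 − 12 = 294 true daily increments.
One daily increment per day makes the duration 294 days.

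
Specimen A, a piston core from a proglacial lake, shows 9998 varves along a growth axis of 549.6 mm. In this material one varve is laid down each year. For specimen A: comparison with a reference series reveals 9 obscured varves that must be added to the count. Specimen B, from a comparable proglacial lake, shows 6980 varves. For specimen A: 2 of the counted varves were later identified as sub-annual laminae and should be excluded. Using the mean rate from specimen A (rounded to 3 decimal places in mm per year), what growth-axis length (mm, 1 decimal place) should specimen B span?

383.9 mm

Specimen A: after corrections the count is 9998 − 2 + 9 = 10005 varves.
A: 549.6 mm over 10005 years gives 549.6 / 10005 ≈ 0.055 mm/year.
Length of B = 0.055 × 6980 = 383.9 mm.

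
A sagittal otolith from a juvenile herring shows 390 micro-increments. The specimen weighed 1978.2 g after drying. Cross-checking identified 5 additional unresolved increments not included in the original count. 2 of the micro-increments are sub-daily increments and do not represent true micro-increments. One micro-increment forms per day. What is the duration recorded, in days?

393 days

After corrections the count is 390 − 2 + 5 = 393 micro-increments.
At one micro-increment per day, that is 393 days.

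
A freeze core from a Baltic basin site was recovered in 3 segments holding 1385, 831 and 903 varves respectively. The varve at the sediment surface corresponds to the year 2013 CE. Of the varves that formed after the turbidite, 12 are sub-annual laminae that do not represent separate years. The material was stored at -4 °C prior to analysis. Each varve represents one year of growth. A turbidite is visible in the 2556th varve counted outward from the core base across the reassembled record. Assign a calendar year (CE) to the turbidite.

1462 CE

Total varves = 1385 + 831 + 903 = 3119.
Between varve 2556 and the sediment surface there are 3119 − 2556 = 563 varves.
Excluding 12 false varves: 563 − 12 = 551.
2013 − 551 = 1462 CE.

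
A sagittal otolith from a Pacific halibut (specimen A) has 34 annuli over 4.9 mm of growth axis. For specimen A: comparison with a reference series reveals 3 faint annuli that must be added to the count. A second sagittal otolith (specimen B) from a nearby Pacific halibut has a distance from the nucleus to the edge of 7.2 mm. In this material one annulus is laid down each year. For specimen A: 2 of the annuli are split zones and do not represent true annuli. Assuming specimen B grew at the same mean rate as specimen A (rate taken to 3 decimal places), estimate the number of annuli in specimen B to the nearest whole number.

51 annuli

Specimen A: correcting the raw count gives 34 − 2 + 3 = 35 true annuli.
A: 4.9 mm over 35 years gives 4.9 / 35 ≈ 0.140 mm per year.
Specimen B: 7.2 mm / 0.140 mm per year = 51.43 years ≈ 51 annuli.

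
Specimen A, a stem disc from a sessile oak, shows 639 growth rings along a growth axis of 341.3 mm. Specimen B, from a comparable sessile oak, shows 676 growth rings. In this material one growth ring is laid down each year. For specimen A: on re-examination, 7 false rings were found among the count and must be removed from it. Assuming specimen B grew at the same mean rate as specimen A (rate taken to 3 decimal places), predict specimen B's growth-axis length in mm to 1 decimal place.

365.0 mm

Specimen A: correcting the raw count gives 639 − 7 = 632 true growth rings.
A: Extension rate ≈ 341.3 / 632 = 0.540 mm per year.
For B, 0.540 mm/year × 676 years = 365.0 mm.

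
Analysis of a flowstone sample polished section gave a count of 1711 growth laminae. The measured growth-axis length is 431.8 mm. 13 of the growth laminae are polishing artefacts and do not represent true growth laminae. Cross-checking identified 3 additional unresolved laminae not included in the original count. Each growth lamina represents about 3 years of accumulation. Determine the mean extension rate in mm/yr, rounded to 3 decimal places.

After corrections the count is 1711 − 13 + 3 = 1701 growth laminae.
Multiplying by 3 years per growth lamina: 1701 × 3 = 5103 years.
431.8 mm over 5103 years gives 431.8 / 5103 ≈ 0.085 mm/yr.

0.085 mm/yr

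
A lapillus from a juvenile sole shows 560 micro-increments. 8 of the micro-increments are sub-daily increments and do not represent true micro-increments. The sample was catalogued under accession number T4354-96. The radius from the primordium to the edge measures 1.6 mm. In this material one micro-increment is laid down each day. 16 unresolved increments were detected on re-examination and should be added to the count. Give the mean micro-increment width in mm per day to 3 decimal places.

After corrections the count is 560 − 8 + 16 = 568 micro-increments.
Extension rate ≈ 1.6 / 568 = 0.003 mm per day.

0.003 mm per day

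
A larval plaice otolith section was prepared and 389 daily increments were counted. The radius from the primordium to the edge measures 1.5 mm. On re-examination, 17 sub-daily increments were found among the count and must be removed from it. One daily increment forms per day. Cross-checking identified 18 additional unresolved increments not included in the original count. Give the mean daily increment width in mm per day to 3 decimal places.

0.004 mm per day

True daily increment count = 389 − 17 + 18 = 390.
Mean rate = 1.5 mm / 390 days ≈ 0.004 mm per day.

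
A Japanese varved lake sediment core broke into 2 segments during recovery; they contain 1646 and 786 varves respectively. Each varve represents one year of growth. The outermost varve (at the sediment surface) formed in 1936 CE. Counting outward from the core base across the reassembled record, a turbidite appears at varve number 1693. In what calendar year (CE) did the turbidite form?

Total varves = 1646 + 786 = 2432.
2432 − 1693 = 739 varves lie beyond the turbidite toward the sediment surface.
Counting back 739 years from 1936 CE places the turbidite in 1936 − 739 = 1197 CE.

1197 CE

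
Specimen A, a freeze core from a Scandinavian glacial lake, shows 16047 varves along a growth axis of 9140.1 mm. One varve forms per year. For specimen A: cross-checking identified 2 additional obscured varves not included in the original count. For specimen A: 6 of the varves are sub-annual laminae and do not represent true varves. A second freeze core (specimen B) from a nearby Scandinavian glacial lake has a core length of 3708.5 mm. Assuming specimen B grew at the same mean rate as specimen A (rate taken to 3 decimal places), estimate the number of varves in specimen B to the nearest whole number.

Specimen A: correcting the raw count gives 16047 − 6 + 2 = 16043 true varves.
A: 9140.1 mm over 16043 years gives 9140.1 / 16043 ≈ 0.570 mm/year.
Specimen B: 3708.5 mm / 0.570 mm per year = 6506.14 years ≈ 6506 varves.

6506 varves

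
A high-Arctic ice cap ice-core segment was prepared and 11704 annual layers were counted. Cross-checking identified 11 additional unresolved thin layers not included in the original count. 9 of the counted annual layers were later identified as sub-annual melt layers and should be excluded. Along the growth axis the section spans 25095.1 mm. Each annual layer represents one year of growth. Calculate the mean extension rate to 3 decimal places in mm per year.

2.144 mm per year

After corrections the count is 11704 − 9 + 11 = 11706 annual layers.
25095.1 mm over 11706 years gives 25095.1 / 11706 ≈ 2.144 mm per year.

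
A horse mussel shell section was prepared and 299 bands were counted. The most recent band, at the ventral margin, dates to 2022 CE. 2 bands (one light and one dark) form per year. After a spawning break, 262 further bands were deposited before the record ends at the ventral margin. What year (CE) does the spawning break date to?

1891 CE

There are 262 bands younger than the spawning break.
262 bands at 2 per year is 262 / 2 = 131 years.
The band at the ventral margin is 2022 CE, so the spawning break dates to 2022 − 131 = 1891 CE.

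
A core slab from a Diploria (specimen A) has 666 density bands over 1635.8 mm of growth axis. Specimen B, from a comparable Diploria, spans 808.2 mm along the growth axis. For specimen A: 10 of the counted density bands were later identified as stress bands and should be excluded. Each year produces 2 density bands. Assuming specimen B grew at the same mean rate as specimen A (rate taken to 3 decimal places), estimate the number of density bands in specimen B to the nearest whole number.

Specimen A: true density band count = 666 − 10 = 656.
Specimen A: 656 density bands at 2 per year is 656 / 2 = 328 years.
A: Mean rate = 1635.8 mm / 328 years ≈ 4.987 mm/year.
Specimen B: 808.2 mm / 4.987 mm per year = 162.06 years; at 2 density bands per year that is 162.06 × 2 ≈ 324 density bands.

324 density bands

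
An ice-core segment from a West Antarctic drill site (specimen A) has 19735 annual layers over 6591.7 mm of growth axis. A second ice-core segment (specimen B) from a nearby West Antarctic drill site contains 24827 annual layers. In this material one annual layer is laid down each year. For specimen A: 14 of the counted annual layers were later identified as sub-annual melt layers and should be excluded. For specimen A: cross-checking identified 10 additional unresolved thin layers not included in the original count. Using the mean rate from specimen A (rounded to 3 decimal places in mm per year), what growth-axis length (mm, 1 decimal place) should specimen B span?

Specimen A: adjusted count: 19735 − 14 + 10 = 19731 annual layers.
A: Extension rate ≈ 6591.7 / 19731 = 0.334 mm/yr.
B's length ≈ 0.334 × 24827 = 8292.2 mm.

8292.2 mm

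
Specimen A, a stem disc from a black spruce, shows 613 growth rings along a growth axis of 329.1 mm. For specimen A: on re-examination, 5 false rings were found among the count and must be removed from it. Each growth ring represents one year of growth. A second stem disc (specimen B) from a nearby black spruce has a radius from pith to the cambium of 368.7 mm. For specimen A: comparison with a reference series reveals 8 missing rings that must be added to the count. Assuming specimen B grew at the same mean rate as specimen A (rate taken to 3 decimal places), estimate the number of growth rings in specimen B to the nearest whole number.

Specimen A: adjusted count: 613 − 5 + 8 = 616 growth rings.
A: 329.1 mm over 616 years gives 329.1 / 616 ≈ 0.534 mm/yr.
Specimen B: 368.7 mm / 0.534 mm per year = 690.45 years ≈ 690 growth rings.

690 growth rings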